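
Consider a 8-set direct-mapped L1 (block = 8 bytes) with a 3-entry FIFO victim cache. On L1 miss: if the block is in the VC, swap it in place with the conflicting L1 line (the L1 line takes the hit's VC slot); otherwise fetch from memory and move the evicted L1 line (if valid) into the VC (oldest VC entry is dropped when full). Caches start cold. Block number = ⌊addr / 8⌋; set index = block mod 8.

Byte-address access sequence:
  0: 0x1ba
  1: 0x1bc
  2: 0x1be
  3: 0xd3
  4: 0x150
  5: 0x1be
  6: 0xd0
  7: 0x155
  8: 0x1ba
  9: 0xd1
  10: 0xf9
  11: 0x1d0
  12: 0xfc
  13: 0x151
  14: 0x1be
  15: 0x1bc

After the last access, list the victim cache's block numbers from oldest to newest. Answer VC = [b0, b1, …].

VC = [58, 31, 26]

  [0] addr=0x1ba blk=55 s=7: MISS | VC []
  [1] addr=0x1bc blk=55 s=7: L1-HIT | VC []
  [2] addr=0x1be blk=55 s=7: L1-HIT | VC []
  [3] addr=0xd3 blk=26 s=2: MISS | VC []
  [4] addr=0x150 blk=42 s=2: MISS | VC [26]
  [5] addr=0x1be blk=55 s=7: L1-HIT | VC [26]
  [6] addr=0xd0 blk=26 s=2: VC-HIT | VC [42]
  [7] addr=0x155 blk=42 s=2: VC-HIT | VC [26]
  [8] addr=0x1ba blk=55 s=7: L1-HIT | VC [26]
  [9] addr=0xd1 blk=26 s=2: VC-HIT | VC [42]
  [10] addr=0xf9 blk=31 s=7: MISS | VC [42, 55]
  [11] addr=0x1d0 blk=58 s=2: MISS | VC [42, 55, 26]
  [12] addr=0xfc blk=31 s=7: L1-HIT | VC [42, 55, 26]
  [13] addr=0x151 blk=42 s=2: VC-HIT | VC [58, 55, 26]
  [14] addr=0x1be blk=55 s=7: VC-HIT | VC [58, 31, 26]
  [15] addr=0x1bc blk=55 s=7: L1-HIT | VC [58, 31, 26]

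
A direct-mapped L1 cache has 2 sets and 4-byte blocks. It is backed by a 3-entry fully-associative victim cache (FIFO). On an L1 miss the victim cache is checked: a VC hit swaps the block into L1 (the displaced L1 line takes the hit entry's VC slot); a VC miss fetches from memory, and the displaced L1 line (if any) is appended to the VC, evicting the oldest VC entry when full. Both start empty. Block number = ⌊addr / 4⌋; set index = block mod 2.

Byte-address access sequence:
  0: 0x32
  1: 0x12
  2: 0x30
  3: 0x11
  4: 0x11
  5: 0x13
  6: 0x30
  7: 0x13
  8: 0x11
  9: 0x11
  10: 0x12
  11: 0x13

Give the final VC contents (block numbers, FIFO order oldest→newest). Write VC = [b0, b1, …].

VC = [12]

#0 0x32→b12/s0 MISS; vc=[]
#1 0x12→b4/s0 MISS; vc=[12]
#2 0x30→b12/s0 VC-HIT; vc=[4]
#3 0x11→b4/s0 VC-HIT; vc=[12]
#4 0x11→b4/s0 L1-HIT; vc=[12]
#5 0x13→b4/s0 L1-HIT; vc=[12]
#6 0x30→b12/s0 VC-HIT; vc=[4]
#7 0x13→b4/s0 VC-HIT; vc=[12]
#8 0x11→b4/s0 L1-HIT; vc=[12]
#9 0x11→b4/s0 L1-HIT; vc=[12]
#10 0x12→b4/s0 L1-HIT; vc=[12]
#11 0x13→b4/s0 L1-HIT; vc=[12]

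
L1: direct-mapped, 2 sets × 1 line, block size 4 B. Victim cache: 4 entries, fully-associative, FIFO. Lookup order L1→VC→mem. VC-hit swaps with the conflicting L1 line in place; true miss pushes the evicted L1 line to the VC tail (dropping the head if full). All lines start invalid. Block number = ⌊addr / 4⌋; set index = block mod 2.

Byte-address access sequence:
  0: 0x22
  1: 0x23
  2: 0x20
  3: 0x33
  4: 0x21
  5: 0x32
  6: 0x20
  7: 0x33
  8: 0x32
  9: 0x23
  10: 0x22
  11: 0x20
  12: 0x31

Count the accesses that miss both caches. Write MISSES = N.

MISSES = 2

  [0] addr=0x22 blk=8 s=0: MISS | VC []
  [1] addr=0x23 blk=8 s=0: L1-HIT | VC []
  [2] addr=0x20 blk=8 s=0: L1-HIT | VC []
  [3] addr=0x33 blk=12 s=0: MISS | VC [8]
  [4] addr=0x21 blk=8 s=0: VC-HIT | VC [12]
  [5] addr=0x32 blk=12 s=0: VC-HIT | VC [8]
  [6] addr=0x20 blk=8 s=0: VC-HIT | VC [12]
  [7] addr=0x33 blk=12 s=0: VC-HIT | VC [8]
  [8] addr=0x32 blk=12 s=0: L1-HIT | VC [8]
  [9] addr=0x23 blk=8 s=0: VC-HIT | VC [12]
  [10] addr=0x22 blk=8 s=0: L1-HIT | VC [12]
  [11] addr=0x20 blk=8 s=0: L1-HIT | VC [12]
  [12] addr=0x31 blk=12 s=0: VC-HIT | VC [8]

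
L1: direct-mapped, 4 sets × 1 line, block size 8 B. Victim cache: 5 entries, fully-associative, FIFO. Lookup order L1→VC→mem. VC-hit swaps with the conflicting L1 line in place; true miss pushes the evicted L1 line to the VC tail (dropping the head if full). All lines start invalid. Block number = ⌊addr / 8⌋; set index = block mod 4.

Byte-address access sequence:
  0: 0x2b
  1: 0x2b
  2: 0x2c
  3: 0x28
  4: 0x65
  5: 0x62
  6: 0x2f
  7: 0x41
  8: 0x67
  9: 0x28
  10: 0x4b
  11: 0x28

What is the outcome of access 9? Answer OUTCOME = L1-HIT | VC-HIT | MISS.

OUTCOME = L1-HIT

#0 0x2b→b5/s1 MISS; vc=[]
#1 0x2b→b5/s1 L1-HIT; vc=[]
#2 0x2c→b5/s1 L1-HIT; vc=[]
#3 0x28→b5/s1 L1-HIT; vc=[]
#4 0x65→b12/s0 MISS; vc=[]
#5 0x62→b12/s0 L1-HIT; vc=[]
#6 0x2f→b5/s1 L1-HIT; vc=[]
#7 0x41→b8/s0 MISS; vc=[12]
#8 0x67→b12/s0 VC-HIT; vc=[8]
#9 0x28→b5/s1 L1-HIT; vc=[8]
#10 0x4b→b9/s1 MISS; vc=[8,5]
#11 0x28→b5/s1 VC-HIT; vc=[8,9]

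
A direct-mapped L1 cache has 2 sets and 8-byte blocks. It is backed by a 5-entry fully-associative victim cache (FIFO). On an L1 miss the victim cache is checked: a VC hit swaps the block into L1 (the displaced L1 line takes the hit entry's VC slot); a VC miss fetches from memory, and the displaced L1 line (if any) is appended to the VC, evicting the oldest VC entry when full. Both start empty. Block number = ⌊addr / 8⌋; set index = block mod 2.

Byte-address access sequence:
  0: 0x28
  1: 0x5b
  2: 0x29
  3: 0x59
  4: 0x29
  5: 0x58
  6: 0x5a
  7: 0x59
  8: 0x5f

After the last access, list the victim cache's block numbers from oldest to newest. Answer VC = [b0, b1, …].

0: 0x28 (blk 5, set 1) → MISS  vc=[]
1: 0x5b (blk 11, set 1) → MISS  vc=[5]
2: 0x29 (blk 5, set 1) → VC-HIT  vc=[11]
3: 0x59 (blk 11, set 1) → VC-HIT  vc=[5]
4: 0x29 (blk 5, set 1) → VC-HIT  vc=[11]
5: 0x58 (blk 11, set 1) → VC-HIT  vc=[5]
6: 0x5a (blk 11, set 1) → L1-HIT  vc=[5]
7: 0x59 (blk 11, set 1) → L1-HIT  vc=[5]
8: 0x5f (blk 11, set 1) → L1-HIT  vc=[5]

VC = [5]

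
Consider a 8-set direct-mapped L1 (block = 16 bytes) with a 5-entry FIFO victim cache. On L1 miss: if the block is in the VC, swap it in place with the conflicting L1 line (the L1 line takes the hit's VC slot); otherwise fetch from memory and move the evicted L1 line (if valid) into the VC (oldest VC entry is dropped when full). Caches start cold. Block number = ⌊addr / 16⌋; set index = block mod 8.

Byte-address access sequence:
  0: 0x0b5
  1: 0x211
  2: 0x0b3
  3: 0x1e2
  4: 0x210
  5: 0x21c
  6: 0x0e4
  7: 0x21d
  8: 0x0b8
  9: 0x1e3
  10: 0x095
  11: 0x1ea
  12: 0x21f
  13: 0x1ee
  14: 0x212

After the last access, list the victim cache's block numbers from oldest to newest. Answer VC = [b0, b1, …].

0: 0xb5 (blk 11, set 3) → MISS  vc=[]
1: 0x211 (blk 33, set 1) → MISS  vc=[]
2: 0xb3 (blk 11, set 3) → L1-HIT  vc=[]
3: 0x1e2 (blk 30, set 6) → MISS  vc=[]
4: 0x210 (blk 33, set 1) → L1-HIT  vc=[]
5: 0x21c (blk 33, set 1) → L1-HIT  vc=[]
6: 0xe4 (blk 14, set 6) → MISS  vc=[30]
7: 0x21d (blk 33, set 1) → L1-HIT  vc=[30]
8: 0xb8 (blk 11, set 3) → L1-HIT  vc=[30]
9: 0x1e3 (blk 30, set 6) → VC-HIT  vc=[14]
10: 0x95 (blk 9, set 1) → MISS  vc=[14, 33]
11: 0x1ea (blk 30, set 6) → L1-HIT  vc=[14, 33]
12: 0x21f (blk 33, set 1) → VC-HIT  vc=[14, 9]
13: 0x1ee (blk 30, set 6) → L1-HIT  vc=[14, 9]
14: 0x212 (blk 33, set 1) → L1-HIT  vc=[14, 9]

VC = [14, 9]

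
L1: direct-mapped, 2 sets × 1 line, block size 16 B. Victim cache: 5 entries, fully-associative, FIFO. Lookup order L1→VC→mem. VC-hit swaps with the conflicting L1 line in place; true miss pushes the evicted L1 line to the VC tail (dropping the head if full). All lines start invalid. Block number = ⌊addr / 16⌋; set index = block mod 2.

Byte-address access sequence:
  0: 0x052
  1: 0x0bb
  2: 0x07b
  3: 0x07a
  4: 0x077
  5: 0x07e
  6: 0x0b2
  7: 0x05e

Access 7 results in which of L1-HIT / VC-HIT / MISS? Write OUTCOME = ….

#0 0x52→b5/s1 MISS; vc=[]
#1 0xbb→b11/s1 MISS; vc=[5]
#2 0x7b→b7/s1 MISS; vc=[5,11]
#3 0x7a→b7/s1 L1-HIT; vc=[5,11]
#4 0x77→b7/s1 L1-HIT; vc=[5,11]
#5 0x7e→b7/s1 L1-HIT; vc=[5,11]
#6 0xb2→b11/s1 VC-HIT; vc=[5,7]
#7 0x5e→b5/s1 VC-HIT; vc=[11,7]

OUTCOME = VC-HIT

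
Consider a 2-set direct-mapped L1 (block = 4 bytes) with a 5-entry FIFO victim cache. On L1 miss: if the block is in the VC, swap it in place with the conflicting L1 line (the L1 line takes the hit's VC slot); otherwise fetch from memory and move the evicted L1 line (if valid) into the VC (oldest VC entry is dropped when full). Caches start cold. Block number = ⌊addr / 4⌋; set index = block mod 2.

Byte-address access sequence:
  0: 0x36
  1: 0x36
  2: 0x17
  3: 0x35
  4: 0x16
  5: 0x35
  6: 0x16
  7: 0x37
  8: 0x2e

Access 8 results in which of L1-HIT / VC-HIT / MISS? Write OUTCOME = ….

OUTCOME = MISS

0: 0x36 (blk 13, set 1) → MISS  vc=[]
1: 0x36 (blk 13, set 1) → L1-HIT  vc=[]
2: 0x17 (blk 5, set 1) → MISS  vc=[13]
3: 0x35 (blk 13, set 1) → VC-HIT  vc=[5]
4: 0x16 (blk 5, set 1) → VC-HIT  vc=[13]
5: 0x35 (blk 13, set 1) → VC-HIT  vc=[5]
6: 0x16 (blk 5, set 1) → VC-HIT  vc=[13]
7: 0x37 (blk 13, set 1) → VC-HIT  vc=[5]
8: 0x2e (blk 11, set 1) → MISS  vc=[5, 13]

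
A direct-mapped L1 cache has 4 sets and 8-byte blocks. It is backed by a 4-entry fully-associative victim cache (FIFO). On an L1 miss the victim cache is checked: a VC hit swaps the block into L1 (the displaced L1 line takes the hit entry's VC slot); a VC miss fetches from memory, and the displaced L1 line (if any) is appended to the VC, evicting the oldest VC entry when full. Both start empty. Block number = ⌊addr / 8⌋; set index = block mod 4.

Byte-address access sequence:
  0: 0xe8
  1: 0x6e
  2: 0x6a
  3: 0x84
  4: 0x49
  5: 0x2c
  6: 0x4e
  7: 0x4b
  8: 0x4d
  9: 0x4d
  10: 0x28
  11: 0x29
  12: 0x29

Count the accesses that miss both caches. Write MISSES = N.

0: 0xe8 (blk 29, set 1) → MISS  vc=[]
1: 0x6e (blk 13, set 1) → MISS  vc=[29]
2: 0x6a (blk 13, set 1) → L1-HIT  vc=[29]
3: 0x84 (blk 16, set 0) → MISS  vc=[29]
4: 0x49 (blk 9, set 1) → MISS  vc=[29, 13]
5: 0x2c (blk 5, set 1) → MISS  vc=[29, 13, 9]
6: 0x4e (blk 9, set 1) → VC-HIT  vc=[29, 13, 5]
7: 0x4b (blk 9, set 1) → L1-HIT  vc=[29, 13, 5]
8: 0x4d (blk 9, set 1) → L1-HIT  vc=[29, 13, 5]
9: 0x4d (blk 9, set 1) → L1-HIT  vc=[29, 13, 5]
10: 0x28 (blk 5, set 1) → VC-HIT  vc=[29, 13, 9]
11: 0x29 (blk 5, set 1) → L1-HIT  vc=[29, 13, 9]
12: 0x29 (blk 5, set 1) → L1-HIT  vc=[29, 13, 9]

MISSES = 5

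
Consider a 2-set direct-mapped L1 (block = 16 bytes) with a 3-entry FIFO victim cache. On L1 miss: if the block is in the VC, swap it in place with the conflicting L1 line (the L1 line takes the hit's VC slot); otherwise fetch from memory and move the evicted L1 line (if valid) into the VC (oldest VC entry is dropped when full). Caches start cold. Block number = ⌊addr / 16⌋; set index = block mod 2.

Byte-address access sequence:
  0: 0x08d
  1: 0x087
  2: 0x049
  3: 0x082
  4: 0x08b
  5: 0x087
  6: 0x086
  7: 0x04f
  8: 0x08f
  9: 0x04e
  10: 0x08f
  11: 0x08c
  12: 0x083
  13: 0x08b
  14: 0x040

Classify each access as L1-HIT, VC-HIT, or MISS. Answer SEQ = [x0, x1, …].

SEQ = [MISS, L1-HIT, MISS, VC-HIT, L1-HIT, L1-HIT, L1-HIT, VC-HIT, VC-HIT, VC-HIT, VC-HIT, L1-HIT, L1-HIT, L1-HIT, VC-HIT]

0: 0x8d (blk 8, set 0) → MISS  vc=[]
1: 0x87 (blk 8, set 0) → L1-HIT  vc=[]
2: 0x49 (blk 4, set 0) → MISS  vc=[8]
3: 0x82 (blk 8, set 0) → VC-HIT  vc=[4]
4: 0x8b (blk 8, set 0) → L1-HIT  vc=[4]
5: 0x87 (blk 8, set 0) → L1-HIT  vc=[4]
6: 0x86 (blk 8, set 0) → L1-HIT  vc=[4]
7: 0x4f (blk 4, set 0) → VC-HIT  vc=[8]
8: 0x8f (blk 8, set 0) → VC-HIT  vc=[4]
9: 0x4e (blk 4, set 0) → VC-HIT  vc=[8]
10: 0x8f (blk 8, set 0) → VC-HIT  vc=[4]
11: 0x8c (blk 8, set 0) → L1-HIT  vc=[4]
12: 0x83 (blk 8, set 0) → L1-HIT  vc=[4]
13: 0x8b (blk 8, set 0) → L1-HIT  vc=[4]
14: 0x40 (blk 4, set 0) → VC-HIT  vc=[8]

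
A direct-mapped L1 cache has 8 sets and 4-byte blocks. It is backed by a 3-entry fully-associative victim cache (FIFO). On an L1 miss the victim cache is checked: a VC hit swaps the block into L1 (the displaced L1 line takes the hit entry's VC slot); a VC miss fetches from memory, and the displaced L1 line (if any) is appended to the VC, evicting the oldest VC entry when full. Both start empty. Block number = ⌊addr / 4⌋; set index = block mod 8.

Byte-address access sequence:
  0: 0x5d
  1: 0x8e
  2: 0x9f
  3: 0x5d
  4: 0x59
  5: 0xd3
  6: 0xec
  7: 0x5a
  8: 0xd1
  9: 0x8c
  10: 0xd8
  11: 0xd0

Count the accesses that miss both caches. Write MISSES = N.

MISSES = 7

  [0] addr=0x5d blk=23 s=7: MISS | VC []
  [1] addr=0x8e blk=35 s=3: MISS | VC []
  [2] addr=0x9f blk=39 s=7: MISS | VC [23]
  [3] addr=0x5d blk=23 s=7: VC-HIT | VC [39]
  [4] addr=0x59 blk=22 s=6: MISS | VC [39]
  [5] addr=0xd3 blk=52 s=4: MISS | VC [39]
  [6] addr=0xec blk=59 s=3: MISS | VC [39, 35]
  [7] addr=0x5a blk=22 s=6: L1-HIT | VC [39, 35]
  [8] addr=0xd1 blk=52 s=4: L1-HIT | VC [39, 35]
  [9] addr=0x8c blk=35 s=3: VC-HIT | VC [39, 59]
  [10] addr=0xd8 blk=54 s=6: MISS | VC [39, 59, 22]
  [11] addr=0xd0 blk=52 s=4: L1-HIT | VC [39, 59, 22]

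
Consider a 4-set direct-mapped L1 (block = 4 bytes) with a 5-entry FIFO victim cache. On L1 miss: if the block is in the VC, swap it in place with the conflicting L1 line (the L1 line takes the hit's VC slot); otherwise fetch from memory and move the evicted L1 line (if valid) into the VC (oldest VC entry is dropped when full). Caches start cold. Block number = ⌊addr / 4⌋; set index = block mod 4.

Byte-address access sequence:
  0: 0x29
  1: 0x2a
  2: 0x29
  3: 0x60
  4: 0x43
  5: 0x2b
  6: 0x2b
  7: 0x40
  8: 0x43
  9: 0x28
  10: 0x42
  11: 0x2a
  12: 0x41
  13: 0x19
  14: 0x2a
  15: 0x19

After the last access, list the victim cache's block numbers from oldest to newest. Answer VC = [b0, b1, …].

VC = [24, 10]

0: 0x29 (blk 10, set 2) → MISS  vc=[]
1: 0x2a (blk 10, set 2) → L1-HIT  vc=[]
2: 0x29 (blk 10, set 2) → L1-HIT  vc=[]
3: 0x60 (blk 24, set 0) → MISS  vc=[]
4: 0x43 (blk 16, set 0) → MISS  vc=[24]
5: 0x2b (blk 10, set 2) → L1-HIT  vc=[24]
6: 0x2b (blk 10, set 2) → L1-HIT  vc=[24]
7: 0x40 (blk 16, set 0) → L1-HIT  vc=[24]
8: 0x43 (blk 16, set 0) → L1-HIT  vc=[24]
9: 0x28 (blk 10, set 2) → L1-HIT  vc=[24]
10: 0x42 (blk 16, set 0) → L1-HIT  vc=[24]
11: 0x2a (blk 10, set 2) → L1-HIT  vc=[24]
12: 0x41 (blk 16, set 0) → L1-HIT  vc=[24]
13: 0x19 (blk 6, set 2) → MISS  vc=[24, 10]
14: 0x2a (blk 10, set 2) → VC-HIT  vc=[24, 6]
15: 0x19 (blk 6, set 2) → VC-HIT  vc=[24, 10]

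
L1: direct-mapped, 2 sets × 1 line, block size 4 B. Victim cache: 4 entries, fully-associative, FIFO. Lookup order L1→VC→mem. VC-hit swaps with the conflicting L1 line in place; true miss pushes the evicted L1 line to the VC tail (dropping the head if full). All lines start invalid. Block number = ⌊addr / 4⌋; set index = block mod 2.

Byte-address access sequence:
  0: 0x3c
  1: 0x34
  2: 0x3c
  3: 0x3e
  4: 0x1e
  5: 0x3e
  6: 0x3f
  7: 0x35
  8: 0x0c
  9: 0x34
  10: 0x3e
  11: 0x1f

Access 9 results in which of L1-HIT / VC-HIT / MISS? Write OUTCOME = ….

  [0] addr=0x3c blk=15 s=1: MISS | VC []
  [1] addr=0x34 blk=13 s=1: MISS | VC [15]
  [2] addr=0x3c blk=15 s=1: VC-HIT | VC [13]
  [3] addr=0x3e blk=15 s=1: L1-HIT | VC [13]
  [4] addr=0x1e blk=7 s=1: MISS | VC [13, 15]
  [5] addr=0x3e blk=15 s=1: VC-HIT | VC [13, 7]
  [6] addr=0x3f blk=15 s=1: L1-HIT | VC [13, 7]
  [7] addr=0x35 blk=13 s=1: VC-HIT | VC [15, 7]
  [8] addr=0xc blk=3 s=1: MISS | VC [15, 7, 13]
  [9] addr=0x34 blk=13 s=1: VC-HIT | VC [15, 7, 3]
  [10] addr=0x3e blk=15 s=1: VC-HIT | VC [13, 7, 3]
  [11] addr=0x1f blk=7 s=1: VC-HIT | VC [13, 15, 3]

OUTCOME = VC-HIT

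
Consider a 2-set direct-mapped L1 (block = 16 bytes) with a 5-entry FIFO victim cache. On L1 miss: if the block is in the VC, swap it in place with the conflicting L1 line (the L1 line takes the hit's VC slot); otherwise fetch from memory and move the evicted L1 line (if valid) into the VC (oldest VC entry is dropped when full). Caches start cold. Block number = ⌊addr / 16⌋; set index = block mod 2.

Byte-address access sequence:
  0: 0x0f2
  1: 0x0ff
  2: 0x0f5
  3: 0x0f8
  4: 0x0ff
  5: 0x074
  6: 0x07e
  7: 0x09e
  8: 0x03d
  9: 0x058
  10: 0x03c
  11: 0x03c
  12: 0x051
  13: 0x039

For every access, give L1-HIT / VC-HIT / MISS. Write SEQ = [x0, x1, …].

  [0] addr=0xf2 blk=15 s=1: MISS | VC []
  [1] addr=0xff blk=15 s=1: L1-HIT | VC []
  [2] addr=0xf5 blk=15 s=1: L1-HIT | VC []
  [3] addr=0xf8 blk=15 s=1: L1-HIT | VC []
  [4] addr=0xff blk=15 s=1: L1-HIT | VC []
  [5] addr=0x74 blk=7 s=1: MISS | VC [15]
  [6] addr=0x7e blk=7 s=1: L1-HIT | VC [15]
  [7] addr=0x9e blk=9 s=1: MISS | VC [15, 7]
  [8] addr=0x3d blk=3 s=1: MISS | VC [15, 7, 9]
  [9] addr=0x58 blk=5 s=1: MISS | VC [15, 7, 9, 3]
  [10] addr=0x3c blk=3 s=1: VC-HIT | VC [15, 7, 9, 5]
  [11] addr=0x3c blk=3 s=1: L1-HIT | VC [15, 7, 9, 5]
  [12] addr=0x51 blk=5 s=1: VC-HIT | VC [15, 7, 9, 3]
  [13] addr=0x39 blk=3 s=1: VC-HIT | VC [15, 7, 9, 5]

SEQ = [MISS, L1-HIT, L1-HIT, L1-HIT, L1-HIT, MISS, L1-HIT, MISS, MISS, MISS, VC-HIT, L1-HIT, VC-HIT, VC-HIT]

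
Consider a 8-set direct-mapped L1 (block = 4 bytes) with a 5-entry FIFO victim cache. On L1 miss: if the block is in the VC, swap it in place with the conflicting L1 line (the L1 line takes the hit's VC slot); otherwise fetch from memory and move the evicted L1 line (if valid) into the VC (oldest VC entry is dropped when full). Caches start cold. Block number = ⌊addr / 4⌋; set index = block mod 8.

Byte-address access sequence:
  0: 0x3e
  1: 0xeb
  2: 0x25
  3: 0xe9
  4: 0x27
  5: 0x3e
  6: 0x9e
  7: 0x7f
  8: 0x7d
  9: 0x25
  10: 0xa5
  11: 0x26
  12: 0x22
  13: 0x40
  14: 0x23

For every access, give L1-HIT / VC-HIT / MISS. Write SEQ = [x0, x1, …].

SEQ = [MISS, MISS, MISS, L1-HIT, L1-HIT, L1-HIT, MISS, MISS, L1-HIT, L1-HIT, MISS, VC-HIT, MISS, MISS, VC-HIT]

  [0] addr=0x3e blk=15 s=7: MISS | VC []
  [1] addr=0xeb blk=58 s=2: MISS | VC []
  [2] addr=0x25 blk=9 s=1: MISS | VC []
  [3] addr=0xe9 blk=58 s=2: L1-HIT | VC []
  [4] addr=0x27 blk=9 s=1: L1-HIT | VC []
  [5] addr=0x3e blk=15 s=7: L1-HIT | VC []
  [6] addr=0x9e blk=39 s=7: MISS | VC [15]
  [7] addr=0x7f blk=31 s=7: MISS | VC [15, 39]
  [8] addr=0x7d blk=31 s=7: L1-HIT | VC [15, 39]
  [9] addr=0x25 blk=9 s=1: L1-HIT | VC [15, 39]
  [10] addr=0xa5 blk=41 s=1: MISS | VC [15, 39, 9]
  [11] addr=0x26 blk=9 s=1: VC-HIT | VC [15, 39, 41]
  [12] addr=0x22 blk=8 s=0: MISS | VC [15, 39, 41]
  [13] addr=0x40 blk=16 s=0: MISS | VC [15, 39, 41, 8]
  [14] addr=0x23 blk=8 s=0: VC-HIT | VC [15, 39, 41, 16]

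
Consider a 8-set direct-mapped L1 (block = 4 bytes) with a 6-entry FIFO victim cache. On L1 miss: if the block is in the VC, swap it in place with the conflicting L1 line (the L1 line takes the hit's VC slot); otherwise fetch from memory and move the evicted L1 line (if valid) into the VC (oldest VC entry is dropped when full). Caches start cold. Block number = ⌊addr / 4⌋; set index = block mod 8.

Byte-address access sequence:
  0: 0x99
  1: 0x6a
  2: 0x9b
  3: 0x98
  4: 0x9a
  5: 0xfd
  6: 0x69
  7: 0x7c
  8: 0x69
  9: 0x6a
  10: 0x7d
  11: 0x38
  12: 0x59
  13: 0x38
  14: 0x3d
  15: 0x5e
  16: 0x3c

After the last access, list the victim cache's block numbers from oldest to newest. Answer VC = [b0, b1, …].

  [0] addr=0x99 blk=38 s=6: MISS | VC []
  [1] addr=0x6a blk=26 s=2: MISS | VC []
  [2] addr=0x9b blk=38 s=6: L1-HIT | VC []
  [3] addr=0x98 blk=38 s=6: L1-HIT | VC []
  [4] addr=0x9a blk=38 s=6: L1-HIT | VC []
  [5] addr=0xfd blk=63 s=7: MISS | VC []
  [6] addr=0x69 blk=26 s=2: L1-HIT | VC []
  [7] addr=0x7c blk=31 s=7: MISS | VC [63]
  [8] addr=0x69 blk=26 s=2: L1-HIT | VC [63]
  [9] addr=0x6a blk=26 s=2: L1-HIT | VC [63]
  [10] addr=0x7d blk=31 s=7: L1-HIT | VC [63]
  [11] addr=0x38 blk=14 s=6: MISS | VC [63, 38]
  [12] addr=0x59 blk=22 s=6: MISS | VC [63, 38, 14]
  [13] addr=0x38 blk=14 s=6: VC-HIT | VC [63, 38, 22]
  [14] addr=0x3d blk=15 s=7: MISS | VC [63, 38, 22, 31]
  [15] addr=0x5e blk=23 s=7: MISS | VC [63, 38, 22, 31, 15]
  [16] addr=0x3c blk=15 s=7: VC-HIT | VC [63, 38, 22, 31, 23]

VC = [63, 38, 22, 31, 23]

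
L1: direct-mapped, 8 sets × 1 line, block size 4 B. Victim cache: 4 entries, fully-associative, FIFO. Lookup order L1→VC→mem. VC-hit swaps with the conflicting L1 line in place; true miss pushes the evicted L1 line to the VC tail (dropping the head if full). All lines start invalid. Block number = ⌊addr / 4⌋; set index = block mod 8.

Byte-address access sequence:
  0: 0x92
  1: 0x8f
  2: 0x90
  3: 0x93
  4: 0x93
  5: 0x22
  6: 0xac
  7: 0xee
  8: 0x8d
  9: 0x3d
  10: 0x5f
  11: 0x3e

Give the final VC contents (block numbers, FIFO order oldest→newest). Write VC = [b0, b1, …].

VC = [59, 43, 23]

#0 0x92→b36/s4 MISS; vc=[]
#1 0x8f→b35/s3 MISS; vc=[]
#2 0x90→b36/s4 L1-HIT; vc=[]
#3 0x93→b36/s4 L1-HIT; vc=[]
#4 0x93→b36/s4 L1-HIT; vc=[]
#5 0x22→b8/s0 MISS; vc=[]
#6 0xac→b43/s3 MISS; vc=[35]
#7 0xee→b59/s3 MISS; vc=[35,43]
#8 0x8d→b35/s3 VC-HIT; vc=[59,43]
#9 0x3d→b15/s7 MISS; vc=[59,43]
#10 0x5f→b23/s7 MISS; vc=[59,43,15]
#11 0x3e→b15/s7 VC-HIT; vc=[59,43,23]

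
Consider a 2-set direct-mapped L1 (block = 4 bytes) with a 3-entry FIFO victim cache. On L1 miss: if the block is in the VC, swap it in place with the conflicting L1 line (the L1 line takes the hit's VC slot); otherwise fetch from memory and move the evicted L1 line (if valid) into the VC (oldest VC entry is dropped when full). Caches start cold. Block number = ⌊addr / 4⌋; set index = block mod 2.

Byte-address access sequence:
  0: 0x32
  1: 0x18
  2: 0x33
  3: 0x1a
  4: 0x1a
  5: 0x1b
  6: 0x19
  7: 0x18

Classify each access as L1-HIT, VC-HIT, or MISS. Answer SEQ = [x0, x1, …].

0: 0x32 (blk 12, set 0) → MISS  vc=[]
1: 0x18 (blk 6, set 0) → MISS  vc=[12]
2: 0x33 (blk 12, set 0) → VC-HIT  vc=[6]
3: 0x1a (blk 6, set 0) → VC-HIT  vc=[12]
4: 0x1a (blk 6, set 0) → L1-HIT  vc=[12]
5: 0x1b (blk 6, set 0) → L1-HIT  vc=[12]
6: 0x19 (blk 6, set 0) → L1-HIT  vc=[12]
7: 0x18 (blk 6, set 0) → L1-HIT  vc=[12]

SEQ = [MISS, MISS, VC-HIT, VC-HIT, L1-HIT, L1-HIT, L1-HIT, L1-HIT]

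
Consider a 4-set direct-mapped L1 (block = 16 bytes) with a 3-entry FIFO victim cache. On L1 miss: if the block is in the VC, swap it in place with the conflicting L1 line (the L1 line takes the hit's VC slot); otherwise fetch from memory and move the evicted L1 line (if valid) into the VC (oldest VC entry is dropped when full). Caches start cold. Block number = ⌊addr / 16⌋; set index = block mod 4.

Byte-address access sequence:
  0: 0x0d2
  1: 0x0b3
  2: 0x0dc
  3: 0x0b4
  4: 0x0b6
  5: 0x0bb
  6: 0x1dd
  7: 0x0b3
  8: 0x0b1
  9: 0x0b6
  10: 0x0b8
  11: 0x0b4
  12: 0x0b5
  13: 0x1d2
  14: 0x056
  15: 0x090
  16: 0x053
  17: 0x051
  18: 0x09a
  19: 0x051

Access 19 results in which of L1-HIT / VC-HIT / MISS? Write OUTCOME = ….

OUTCOME = VC-HIT

#0 0xd2→b13/s1 MISS; vc=[]
#1 0xb3→b11/s3 MISS; vc=[]
#2 0xdc→b13/s1 L1-HIT; vc=[]
#3 0xb4→b11/s3 L1-HIT; vc=[]
#4 0xb6→b11/s3 L1-HIT; vc=[]
#5 0xbb→b11/s3 L1-HIT; vc=[]
#6 0x1dd→b29/s1 MISS; vc=[13]
#7 0xb3→b11/s3 L1-HIT; vc=[13]
#8 0xb1→b11/s3 L1-HIT; vc=[13]
#9 0xb6→b11/s3 L1-HIT; vc=[13]
#10 0xb8→b11/s3 L1-HIT; vc=[13]
#11 0xb4→b11/s3 L1-HIT; vc=[13]
#12 0xb5→b11/s3 L1-HIT; vc=[13]
#13 0x1d2→b29/s1 L1-HIT; vc=[13]
#14 0x56→b5/s1 MISS; vc=[13,29]
#15 0x90→b9/s1 MISS; vc=[13,29,5]
#16 0x53→b5/s1 VC-HIT; vc=[13,29,9]
#17 0x51→b5/s1 L1-HIT; vc=[13,29,9]
#18 0x9a→b9/s1 VC-HIT; vc=[13,29,5]
#19 0x51→b5/s1 VC-HIT; vc=[13,29,9]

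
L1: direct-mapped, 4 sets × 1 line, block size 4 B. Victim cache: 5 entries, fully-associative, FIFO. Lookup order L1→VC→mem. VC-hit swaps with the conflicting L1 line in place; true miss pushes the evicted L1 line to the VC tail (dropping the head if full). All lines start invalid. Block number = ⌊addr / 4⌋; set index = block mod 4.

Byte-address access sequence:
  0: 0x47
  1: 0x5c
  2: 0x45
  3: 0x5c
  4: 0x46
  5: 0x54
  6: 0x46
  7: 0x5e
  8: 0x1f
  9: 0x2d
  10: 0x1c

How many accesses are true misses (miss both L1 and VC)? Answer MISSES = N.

MISSES = 5

0: 0x47 (blk 17, set 1) → MISS  vc=[]
1: 0x5c (blk 23, set 3) → MISS  vc=[]
2: 0x45 (blk 17, set 1) → L1-HIT  vc=[]
3: 0x5c (blk 23, set 3) → L1-HIT  vc=[]
4: 0x46 (blk 17, set 1) → L1-HIT  vc=[]
5: 0x54 (blk 21, set 1) → MISS  vc=[17]
6: 0x46 (blk 17, set 1) → VC-HIT  vc=[21]
7: 0x5e (blk 23, set 3) → L1-HIT  vc=[21]
8: 0x1f (blk 7, set 3) → MISS  vc=[21, 23]
9: 0x2d (blk 11, set 3) → MISS  vc=[21, 23, 7]
10: 0x1c (blk 7, set 3) → VC-HIT  vc=[21, 23, 11]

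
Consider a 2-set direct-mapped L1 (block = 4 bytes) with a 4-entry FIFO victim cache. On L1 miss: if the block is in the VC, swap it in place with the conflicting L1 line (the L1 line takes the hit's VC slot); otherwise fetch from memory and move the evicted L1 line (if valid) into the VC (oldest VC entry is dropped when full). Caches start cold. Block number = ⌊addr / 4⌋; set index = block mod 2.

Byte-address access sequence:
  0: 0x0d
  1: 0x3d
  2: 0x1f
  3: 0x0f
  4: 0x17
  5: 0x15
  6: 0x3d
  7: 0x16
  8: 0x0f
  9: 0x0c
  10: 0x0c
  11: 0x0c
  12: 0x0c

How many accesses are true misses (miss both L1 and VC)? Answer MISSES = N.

0: 0xd (blk 3, set 1) → MISS  vc=[]
1: 0x3d (blk 15, set 1) → MISS  vc=[3]
2: 0x1f (blk 7, set 1) → MISS  vc=[3, 15]
3: 0xf (blk 3, set 1) → VC-HIT  vc=[7, 15]
4: 0x17 (blk 5, set 1) → MISS  vc=[7, 15, 3]
5: 0x15 (blk 5, set 1) → L1-HIT  vc=[7, 15, 3]
6: 0x3d (blk 15, set 1) → VC-HIT  vc=[7, 5, 3]
7: 0x16 (blk 5, set 1) → VC-HIT  vc=[7, 15, 3]
8: 0xf (blk 3, set 1) → VC-HIT  vc=[7, 15, 5]
9: 0xc (blk 3, set 1) → L1-HIT  vc=[7, 15, 5]
10: 0xc (blk 3, set 1) → L1-HIT  vc=[7, 15, 5]
11: 0xc (blk 3, set 1) → L1-HIT  vc=[7, 15, 5]
12: 0xc (blk 3, set 1) → L1-HIT  vc=[7, 15, 5]

MISSES = 4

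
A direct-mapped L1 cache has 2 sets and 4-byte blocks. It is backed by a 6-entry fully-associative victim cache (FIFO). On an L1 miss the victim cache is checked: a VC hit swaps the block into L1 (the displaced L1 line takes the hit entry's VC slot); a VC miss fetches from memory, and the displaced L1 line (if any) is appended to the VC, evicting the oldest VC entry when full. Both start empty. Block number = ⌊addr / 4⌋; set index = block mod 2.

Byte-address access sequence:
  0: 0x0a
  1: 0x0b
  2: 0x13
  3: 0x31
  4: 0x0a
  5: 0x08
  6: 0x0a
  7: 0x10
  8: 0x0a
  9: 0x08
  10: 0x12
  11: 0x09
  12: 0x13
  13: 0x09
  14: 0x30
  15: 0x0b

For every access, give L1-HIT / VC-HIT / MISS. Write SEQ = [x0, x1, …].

#0 0xa→b2/s0 MISS; vc=[]
#1 0xb→b2/s0 L1-HIT; vc=[]
#2 0x13→b4/s0 MISS; vc=[2]
#3 0x31→b12/s0 MISS; vc=[2,4]
#4 0xa→b2/s0 VC-HIT; vc=[12,4]
#5 0x8→b2/s0 L1-HIT; vc=[12,4]
#6 0xa→b2/s0 L1-HIT; vc=[12,4]
#7 0x10→b4/s0 VC-HIT; vc=[12,2]
#8 0xa→b2/s0 VC-HIT; vc=[12,4]
#9 0x8→b2/s0 L1-HIT; vc=[12,4]
#10 0x12→b4/s0 VC-HIT; vc=[12,2]
#11 0x9→b2/s0 VC-HIT; vc=[12,4]
#12 0x13→b4/s0 VC-HIT; vc=[12,2]
#13 0x9→b2/s0 VC-HIT; vc=[12,4]
#14 0x30→b12/s0 VC-HIT; vc=[2,4]
#15 0xb→b2/s0 VC-HIT; vc=[12,4]

SEQ = [MISS, L1-HIT, MISS, MISS, VC-HIT, L1-HIT, L1-HIT, VC-HIT, VC-HIT, L1-HIT, VC-HIT, VC-HIT, VC-HIT, VC-HIT, VC-HIT, VC-HIT]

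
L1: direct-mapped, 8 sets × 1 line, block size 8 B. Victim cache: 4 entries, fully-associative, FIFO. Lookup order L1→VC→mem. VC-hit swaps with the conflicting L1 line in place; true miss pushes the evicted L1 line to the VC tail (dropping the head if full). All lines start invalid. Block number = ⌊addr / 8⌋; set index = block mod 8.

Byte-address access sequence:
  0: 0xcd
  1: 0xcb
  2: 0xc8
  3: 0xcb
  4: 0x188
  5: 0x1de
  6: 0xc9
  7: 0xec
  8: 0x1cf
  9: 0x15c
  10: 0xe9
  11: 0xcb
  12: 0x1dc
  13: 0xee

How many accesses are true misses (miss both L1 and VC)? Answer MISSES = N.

#0 0xcd→b25/s1 MISS; vc=[]
#1 0xcb→b25/s1 L1-HIT; vc=[]
#2 0xc8→b25/s1 L1-HIT; vc=[]
#3 0xcb→b25/s1 L1-HIT; vc=[]
#4 0x188→b49/s1 MISS; vc=[25]
#5 0x1de→b59/s3 MISS; vc=[25]
#6 0xc9→b25/s1 VC-HIT; vc=[49]
#7 0xec→b29/s5 MISS; vc=[49]
#8 0x1cf→b57/s1 MISS; vc=[49,25]
#9 0x15c→b43/s3 MISS; vc=[49,25,59]
#10 0xe9→b29/s5 L1-HIT; vc=[49,25,59]
#11 0xcb→b25/s1 VC-HIT; vc=[49,57,59]
#12 0x1dc→b59/s3 VC-HIT; vc=[49,57,43]
#13 0xee→b29/s5 L1-HIT; vc=[49,57,43]

MISSES = 6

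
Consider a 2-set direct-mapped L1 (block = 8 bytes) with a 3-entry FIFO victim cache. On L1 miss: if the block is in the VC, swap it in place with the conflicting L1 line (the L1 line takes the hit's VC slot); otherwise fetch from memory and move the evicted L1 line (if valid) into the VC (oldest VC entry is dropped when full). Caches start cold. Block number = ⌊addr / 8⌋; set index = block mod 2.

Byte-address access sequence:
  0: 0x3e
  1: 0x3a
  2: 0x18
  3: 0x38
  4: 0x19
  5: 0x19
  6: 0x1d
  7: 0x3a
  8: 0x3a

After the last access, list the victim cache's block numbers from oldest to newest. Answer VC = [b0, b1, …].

VC = [3]

#0 0x3e→b7/s1 MISS; vc=[]
#1 0x3a→b7/s1 L1-HIT; vc=[]
#2 0x18→b3/s1 MISS; vc=[7]
#3 0x38→b7/s1 VC-HIT; vc=[3]
#4 0x19→b3/s1 VC-HIT; vc=[7]
#5 0x19→b3/s1 L1-HIT; vc=[7]
#6 0x1d→b3/s1 L1-HIT; vc=[7]
#7 0x3a→b7/s1 VC-HIT; vc=[3]
#8 0x3a→b7/s1 L1-HIT; vc=[3]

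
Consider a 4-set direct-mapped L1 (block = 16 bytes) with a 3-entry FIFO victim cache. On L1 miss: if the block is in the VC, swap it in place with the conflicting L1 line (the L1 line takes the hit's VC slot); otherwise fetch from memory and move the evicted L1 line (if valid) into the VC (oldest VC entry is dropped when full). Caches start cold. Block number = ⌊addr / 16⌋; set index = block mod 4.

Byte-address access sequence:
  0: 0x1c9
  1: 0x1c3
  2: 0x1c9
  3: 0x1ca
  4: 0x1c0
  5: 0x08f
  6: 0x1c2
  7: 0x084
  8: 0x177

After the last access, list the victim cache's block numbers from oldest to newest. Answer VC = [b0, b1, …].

VC = [28]

0: 0x1c9 (blk 28, set 0) → MISS  vc=[]
1: 0x1c3 (blk 28, set 0) → L1-HIT  vc=[]
2: 0x1c9 (blk 28, set 0) → L1-HIT  vc=[]
3: 0x1ca (blk 28, set 0) → L1-HIT  vc=[]
4: 0x1c0 (blk 28, set 0) → L1-HIT  vc=[]
5: 0x8f (blk 8, set 0) → MISS  vc=[28]
6: 0x1c2 (blk 28, set 0) → VC-HIT  vc=[8]
7: 0x84 (blk 8, set 0) → VC-HIT  vc=[28]
8: 0x177 (blk 23, set 3) → MISS  vc=[28]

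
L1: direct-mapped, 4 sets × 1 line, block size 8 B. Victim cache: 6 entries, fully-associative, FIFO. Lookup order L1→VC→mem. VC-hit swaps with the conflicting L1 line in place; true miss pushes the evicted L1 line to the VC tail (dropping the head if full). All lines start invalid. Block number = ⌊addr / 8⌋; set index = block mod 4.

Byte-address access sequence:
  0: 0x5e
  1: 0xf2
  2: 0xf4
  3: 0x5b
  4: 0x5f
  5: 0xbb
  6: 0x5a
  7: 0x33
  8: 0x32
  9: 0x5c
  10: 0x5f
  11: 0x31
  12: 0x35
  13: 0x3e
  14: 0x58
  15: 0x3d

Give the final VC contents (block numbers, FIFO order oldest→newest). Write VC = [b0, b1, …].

VC = [23, 30, 11]

#0 0x5e→b11/s3 MISS; vc=[]
#1 0xf2→b30/s2 MISS; vc=[]
#2 0xf4→b30/s2 L1-HIT; vc=[]
#3 0x5b→b11/s3 L1-HIT; vc=[]
#4 0x5f→b11/s3 L1-HIT; vc=[]
#5 0xbb→b23/s3 MISS; vc=[11]
#6 0x5a→b11/s3 VC-HIT; vc=[23]
#7 0x33→b6/s2 MISS; vc=[23,30]
#8 0x32→b6/s2 L1-HIT; vc=[23,30]
#9 0x5c→b11/s3 L1-HIT; vc=[23,30]
#10 0x5f→b11/s3 L1-HIT; vc=[23,30]
#11 0x31→b6/s2 L1-HIT; vc=[23,30]
#12 0x35→b6/s2 L1-HIT; vc=[23,30]
#13 0x3e→b7/s3 MISS; vc=[23,30,11]
#14 0x58→b11/s3 VC-HIT; vc=[23,30,7]
#15 0x3d→b7/s3 VC-HIT; vc=[23,30,11]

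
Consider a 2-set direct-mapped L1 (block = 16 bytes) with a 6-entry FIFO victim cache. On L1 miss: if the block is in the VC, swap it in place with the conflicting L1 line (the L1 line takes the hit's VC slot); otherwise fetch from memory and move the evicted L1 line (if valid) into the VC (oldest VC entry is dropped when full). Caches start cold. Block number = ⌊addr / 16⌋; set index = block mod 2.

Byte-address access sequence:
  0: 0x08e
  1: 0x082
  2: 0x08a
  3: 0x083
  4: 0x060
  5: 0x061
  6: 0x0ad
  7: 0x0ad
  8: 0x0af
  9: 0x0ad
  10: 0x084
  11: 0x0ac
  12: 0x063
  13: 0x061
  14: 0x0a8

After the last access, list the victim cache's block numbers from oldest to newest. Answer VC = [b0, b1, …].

#0 0x8e→b8/s0 MISS; vc=[]
#1 0x82→b8/s0 L1-HIT; vc=[]
#2 0x8a→b8/s0 L1-HIT; vc=[]
#3 0x83→b8/s0 L1-HIT; vc=[]
#4 0x60→b6/s0 MISS; vc=[8]
#5 0x61→b6/s0 L1-HIT; vc=[8]
#6 0xad→b10/s0 MISS; vc=[8,6]
#7 0xad→b10/s0 L1-HIT; vc=[8,6]
#8 0xaf→b10/s0 L1-HIT; vc=[8,6]
#9 0xad→b10/s0 L1-HIT; vc=[8,6]
#10 0x84→b8/s0 VC-HIT; vc=[10,6]
#11 0xac→b10/s0 VC-HIT; vc=[8,6]
#12 0x63→b6/s0 VC-HIT; vc=[8,10]
#13 0x61→b6/s0 L1-HIT; vc=[8,10]
#14 0xa8→b10/s0 VC-HIT; vc=[8,6]

VC = [8, 6]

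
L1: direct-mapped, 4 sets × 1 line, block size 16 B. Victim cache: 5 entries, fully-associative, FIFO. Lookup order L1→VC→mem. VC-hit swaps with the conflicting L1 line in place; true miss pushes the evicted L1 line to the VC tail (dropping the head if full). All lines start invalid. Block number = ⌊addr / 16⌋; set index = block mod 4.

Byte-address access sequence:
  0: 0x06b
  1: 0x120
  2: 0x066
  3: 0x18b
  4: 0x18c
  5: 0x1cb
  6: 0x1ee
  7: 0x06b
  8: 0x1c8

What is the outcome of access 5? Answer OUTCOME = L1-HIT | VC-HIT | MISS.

OUTCOME = MISS

#0 0x6b→b6/s2 MISS; vc=[]
#1 0x120→b18/s2 MISS; vc=[6]
#2 0x66→b6/s2 VC-HIT; vc=[18]
#3 0x18b→b24/s0 MISS; vc=[18]
#4 0x18c→b24/s0 L1-HIT; vc=[18]
#5 0x1cb→b28/s0 MISS; vc=[18,24]
#6 0x1ee→b30/s2 MISS; vc=[18,24,6]
#7 0x6b→b6/s2 VC-HIT; vc=[18,24,30]
#8 0x1c8→b28/s0 L1-HIT; vc=[18,24,30]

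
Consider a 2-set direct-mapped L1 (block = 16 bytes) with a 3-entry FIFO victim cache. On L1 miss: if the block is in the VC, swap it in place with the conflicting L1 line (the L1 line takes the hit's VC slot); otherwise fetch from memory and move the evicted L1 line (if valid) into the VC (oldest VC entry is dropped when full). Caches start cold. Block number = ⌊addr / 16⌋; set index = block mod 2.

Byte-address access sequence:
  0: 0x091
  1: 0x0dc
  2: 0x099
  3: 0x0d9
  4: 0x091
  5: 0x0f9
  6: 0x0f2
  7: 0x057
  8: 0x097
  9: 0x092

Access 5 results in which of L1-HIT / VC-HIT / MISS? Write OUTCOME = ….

OUTCOME = MISS

0: 0x91 (blk 9, set 1) → MISS  vc=[]
1: 0xdc (blk 13, set 1) → MISS  vc=[9]
2: 0x99 (blk 9, set 1) → VC-HIT  vc=[13]
3: 0xd9 (blk 13, set 1) → VC-HIT  vc=[9]
4: 0x91 (blk 9, set 1) → VC-HIT  vc=[13]
5: 0xf9 (blk 15, set 1) → MISS  vc=[13, 9]
6: 0xf2 (blk 15, set 1) → L1-HIT  vc=[13, 9]
7: 0x57 (blk 5, set 1) → MISS  vc=[13, 9, 15]
8: 0x97 (blk 9, set 1) → VC-HIT  vc=[13, 5, 15]
9: 0x92 (blk 9, set 1) → L1-HIT  vc=[13, 5, 15]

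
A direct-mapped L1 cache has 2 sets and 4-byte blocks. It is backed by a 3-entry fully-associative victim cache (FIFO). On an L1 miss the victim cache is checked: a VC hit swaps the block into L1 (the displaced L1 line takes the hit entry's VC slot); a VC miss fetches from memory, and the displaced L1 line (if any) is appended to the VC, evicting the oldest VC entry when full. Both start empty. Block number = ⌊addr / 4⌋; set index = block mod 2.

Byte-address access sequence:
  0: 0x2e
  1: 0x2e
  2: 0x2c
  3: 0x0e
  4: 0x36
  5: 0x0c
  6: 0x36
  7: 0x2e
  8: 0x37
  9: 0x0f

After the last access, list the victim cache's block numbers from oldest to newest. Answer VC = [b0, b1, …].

#0 0x2e→b11/s1 MISS; vc=[]
#1 0x2e→b11/s1 L1-HIT; vc=[]
#2 0x2c→b11/s1 L1-HIT; vc=[]
#3 0xe→b3/s1 MISS; vc=[11]
#4 0x36→b13/s1 MISS; vc=[11,3]
#5 0xc→b3/s1 VC-HIT; vc=[11,13]
#6 0x36→b13/s1 VC-HIT; vc=[11,3]
#7 0x2e→b11/s1 VC-HIT; vc=[13,3]
#8 0x37→b13/s1 VC-HIT; vc=[11,3]
#9 0xf→b3/s1 VC-HIT; vc=[11,13]

VC = [11, 13]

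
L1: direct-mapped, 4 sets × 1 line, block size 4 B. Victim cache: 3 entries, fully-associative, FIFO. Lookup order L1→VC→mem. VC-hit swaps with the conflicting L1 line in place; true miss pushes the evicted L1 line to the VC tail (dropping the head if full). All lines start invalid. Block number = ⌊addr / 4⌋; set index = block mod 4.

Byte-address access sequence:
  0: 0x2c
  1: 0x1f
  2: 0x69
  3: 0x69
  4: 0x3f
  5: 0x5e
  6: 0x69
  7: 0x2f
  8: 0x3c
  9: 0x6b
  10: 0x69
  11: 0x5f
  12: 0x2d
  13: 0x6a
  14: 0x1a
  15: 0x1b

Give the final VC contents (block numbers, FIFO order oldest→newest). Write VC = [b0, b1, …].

#0 0x2c→b11/s3 MISS; vc=[]
#1 0x1f→b7/s3 MISS; vc=[11]
#2 0x69→b26/s2 MISS; vc=[11]
#3 0x69→b26/s2 L1-HIT; vc=[11]
#4 0x3f→b15/s3 MISS; vc=[11,7]
#5 0x5e→b23/s3 MISS; vc=[11,7,15]
#6 0x69→b26/s2 L1-HIT; vc=[11,7,15]
#7 0x2f→b11/s3 VC-HIT; vc=[23,7,15]
#8 0x3c→b15/s3 VC-HIT; vc=[23,7,11]
#9 0x6b→b26/s2 L1-HIT; vc=[23,7,11]
#10 0x69→b26/s2 L1-HIT; vc=[23,7,11]
#11 0x5f→b23/s3 VC-HIT; vc=[15,7,11]
#12 0x2d→b11/s3 VC-HIT; vc=[15,7,23]
#13 0x6a→b26/s2 L1-HIT; vc=[15,7,23]
#14 0x1a→b6/s2 MISS; vc=[7,23,26]
#15 0x1b→b6/s2 L1-HIT; vc=[7,23,26]

VC = [7, 23, 26]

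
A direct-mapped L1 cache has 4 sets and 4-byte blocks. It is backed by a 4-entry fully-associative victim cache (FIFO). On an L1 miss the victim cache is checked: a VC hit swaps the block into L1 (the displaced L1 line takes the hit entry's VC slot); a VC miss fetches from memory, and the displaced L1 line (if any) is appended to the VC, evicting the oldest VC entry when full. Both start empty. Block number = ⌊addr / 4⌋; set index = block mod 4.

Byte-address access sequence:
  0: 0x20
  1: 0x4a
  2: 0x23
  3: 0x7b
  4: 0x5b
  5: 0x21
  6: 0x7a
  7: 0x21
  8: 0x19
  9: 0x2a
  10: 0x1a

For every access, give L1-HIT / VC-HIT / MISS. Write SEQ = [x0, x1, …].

SEQ = [MISS, MISS, L1-HIT, MISS, MISS, L1-HIT, VC-HIT, L1-HIT, MISS, MISS, VC-HIT]

0: 0x20 (blk 8, set 0) → MISS  vc=[]
1: 0x4a (blk 18, set 2) → MISS  vc=[]
2: 0x23 (blk 8, set 0) → L1-HIT  vc=[]
3: 0x7b (blk 30, set 2) → MISS  vc=[18]
4: 0x5b (blk 22, set 2) → MISS  vc=[18, 30]
5: 0x21 (blk 8, set 0) → L1-HIT  vc=[18, 30]
6: 0x7a (blk 30, set 2) → VC-HIT  vc=[18, 22]
7: 0x21 (blk 8, set 0) → L1-HIT  vc=[18, 22]
8: 0x19 (blk 6, set 2) → MISS  vc=[18, 22, 30]
9: 0x2a (blk 10, set 2) → MISS  vc=[18, 22, 30, 6]
10: 0x1a (blk 6, set 2) → VC-HIT  vc=[18, 22, 30, 10]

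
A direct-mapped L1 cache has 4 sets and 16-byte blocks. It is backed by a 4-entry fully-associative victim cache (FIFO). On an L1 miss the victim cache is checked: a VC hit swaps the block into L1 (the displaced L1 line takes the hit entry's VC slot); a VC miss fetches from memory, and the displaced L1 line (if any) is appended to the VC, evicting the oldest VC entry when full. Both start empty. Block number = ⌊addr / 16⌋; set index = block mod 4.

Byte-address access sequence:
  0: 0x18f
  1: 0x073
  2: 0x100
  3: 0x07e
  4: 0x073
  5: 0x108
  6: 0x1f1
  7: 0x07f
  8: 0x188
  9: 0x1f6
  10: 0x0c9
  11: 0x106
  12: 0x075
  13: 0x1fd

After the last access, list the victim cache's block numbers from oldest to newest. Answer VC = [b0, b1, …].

VC = [12, 7, 24]

0: 0x18f (blk 24, set 0) → MISS  vc=[]
1: 0x73 (blk 7, set 3) → MISS  vc=[]
2: 0x100 (blk 16, set 0) → MISS  vc=[24]
3: 0x7e (blk 7, set 3) → L1-HIT  vc=[24]
4: 0x73 (blk 7, set 3) → L1-HIT  vc=[24]
5: 0x108 (blk 16, set 0) → L1-HIT  vc=[24]
6: 0x1f1 (blk 31, set 3) → MISS  vc=[24, 7]
7: 0x7f (blk 7, set 3) → VC-HIT  vc=[24, 31]
8: 0x188 (blk 24, set 0) → VC-HIT  vc=[16, 31]
9: 0x1f6 (blk 31, set 3) → VC-HIT  vc=[16, 7]
10: 0xc9 (blk 12, set 0) → MISS  vc=[16, 7, 24]
11: 0x106 (blk 16, set 0) → VC-HIT  vc=[12, 7, 24]
12: 0x75 (blk 7, set 3) → VC-HIT  vc=[12, 31, 24]
13: 0x1fd (blk 31, set 3) → VC-HIT  vc=[12, 7, 24]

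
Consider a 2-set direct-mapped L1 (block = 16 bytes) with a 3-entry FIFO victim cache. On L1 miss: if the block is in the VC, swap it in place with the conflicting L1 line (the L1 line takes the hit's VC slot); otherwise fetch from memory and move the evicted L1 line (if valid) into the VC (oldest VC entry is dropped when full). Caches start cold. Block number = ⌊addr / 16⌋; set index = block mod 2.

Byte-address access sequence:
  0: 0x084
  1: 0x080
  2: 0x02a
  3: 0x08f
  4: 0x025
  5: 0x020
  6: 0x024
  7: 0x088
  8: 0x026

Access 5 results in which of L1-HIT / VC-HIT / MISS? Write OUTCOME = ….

0: 0x84 (blk 8, set 0) → MISS  vc=[]
1: 0x80 (blk 8, set 0) → L1-HIT  vc=[]
2: 0x2a (blk 2, set 0) → MISS  vc=[8]
3: 0x8f (blk 8, set 0) → VC-HIT  vc=[2]
4: 0x25 (blk 2, set 0) → VC-HIT  vc=[8]
5: 0x20 (blk 2, set 0) → L1-HIT  vc=[8]
6: 0x24 (blk 2, set 0) → L1-HIT  vc=[8]
7: 0x88 (blk 8, set 0) → VC-HIT  vc=[2]
8: 0x26 (blk 2, set 0) → VC-HIT  vc=[8]

OUTCOME = L1-HIT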